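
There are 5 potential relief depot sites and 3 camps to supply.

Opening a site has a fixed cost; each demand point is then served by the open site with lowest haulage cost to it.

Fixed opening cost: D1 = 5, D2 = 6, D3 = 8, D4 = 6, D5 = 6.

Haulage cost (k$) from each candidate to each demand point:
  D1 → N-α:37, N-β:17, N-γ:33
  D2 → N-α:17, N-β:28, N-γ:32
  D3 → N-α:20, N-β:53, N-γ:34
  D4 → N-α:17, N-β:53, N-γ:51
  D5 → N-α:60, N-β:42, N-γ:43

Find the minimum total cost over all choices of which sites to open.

Open {D1, D2}: assign each demand point to its cheapest open site.
  N-α→D2 17, N-β→D1 17, N-γ→D2 32
  haulage cost 66, fixed 11 → total 77.
Compare {D1, D4}: haulage cost 67 + fixed 11 = 78.
Compare {D2}: haulage cost 77 + fixed 6 = 83.
Compare {D1, D3}: haulage cost 70 + fixed 13 = 83.
All other subsets cost ≥ 78. Minimum total cost: 77.

77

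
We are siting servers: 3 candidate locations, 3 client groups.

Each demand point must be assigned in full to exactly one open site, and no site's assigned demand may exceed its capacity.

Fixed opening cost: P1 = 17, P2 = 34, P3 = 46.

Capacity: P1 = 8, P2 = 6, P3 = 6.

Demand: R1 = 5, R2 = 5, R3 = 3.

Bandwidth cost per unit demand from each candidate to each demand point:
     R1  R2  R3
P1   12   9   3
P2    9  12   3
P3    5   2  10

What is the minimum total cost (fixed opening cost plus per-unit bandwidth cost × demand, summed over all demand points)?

Open {P1, P3}; cheapest assignment that respects the capacities:
  P1 (cap 8, load 8): R2, R3 — cost 5×9 + 3×3 = 54
  P3 (cap 6, load 5): R1 — cost 5×5 = 25
  Shipping 79, fixed 63 → total 142.
  Any other capacity-feasible assignment to {P1, P3} ships for at least 79.
Compare {P1, P2}: its best feasible assignment gives total 150.
Compare {P1, P2, P3}: its best feasible assignment gives total 161.
Every other set of open sites that can feasibly serve all demand totals ≥ 150 even under its best assignment. Minimum: 142.

142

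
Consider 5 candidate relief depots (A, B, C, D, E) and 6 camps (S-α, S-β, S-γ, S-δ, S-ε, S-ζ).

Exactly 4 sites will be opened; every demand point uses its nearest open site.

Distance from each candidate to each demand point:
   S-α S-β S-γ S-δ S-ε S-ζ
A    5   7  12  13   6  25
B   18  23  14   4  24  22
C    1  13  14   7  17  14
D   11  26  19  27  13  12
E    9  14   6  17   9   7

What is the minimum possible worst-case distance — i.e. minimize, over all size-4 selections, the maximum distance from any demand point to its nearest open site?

Open {A, B, C, E}.
  Farthest demand point is S-β at distance 7 (to A); all others are ≤ 7.
With {A, B, D, E} the worst case is 7.
With {A, C, D, E} the worst case is 7.
No size-4 selection achieves below 7.

7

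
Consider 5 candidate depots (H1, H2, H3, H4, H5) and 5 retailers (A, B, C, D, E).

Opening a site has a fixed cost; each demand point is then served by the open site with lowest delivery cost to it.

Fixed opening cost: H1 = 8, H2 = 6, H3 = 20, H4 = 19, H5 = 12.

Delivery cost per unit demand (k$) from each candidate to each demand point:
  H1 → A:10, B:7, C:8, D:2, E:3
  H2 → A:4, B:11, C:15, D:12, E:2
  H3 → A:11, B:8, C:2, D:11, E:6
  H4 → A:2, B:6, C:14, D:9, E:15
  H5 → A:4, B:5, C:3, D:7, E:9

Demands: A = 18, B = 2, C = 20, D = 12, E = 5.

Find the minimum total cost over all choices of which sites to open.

Open {H1, H3, H4}: assign each demand point to its cheapest open site.
  A→H4 18×2=36, B→H4 2×6=12, C→H3 20×2=40, D→H1 12×2=24, E→H1 5×3=15
  delivery cost 127, fixed 47 → total 174.
Compare {H1, H2, H3, H4}: delivery cost 122 + fixed 53 = 175.
Compare {H1, H4, H5}: delivery cost 145 + fixed 39 = 184.
Compare {H1, H3, H4, H5}: delivery cost 125 + fixed 59 = 184.
All other subsets cost ≥ 175. Minimum total cost: 174.

174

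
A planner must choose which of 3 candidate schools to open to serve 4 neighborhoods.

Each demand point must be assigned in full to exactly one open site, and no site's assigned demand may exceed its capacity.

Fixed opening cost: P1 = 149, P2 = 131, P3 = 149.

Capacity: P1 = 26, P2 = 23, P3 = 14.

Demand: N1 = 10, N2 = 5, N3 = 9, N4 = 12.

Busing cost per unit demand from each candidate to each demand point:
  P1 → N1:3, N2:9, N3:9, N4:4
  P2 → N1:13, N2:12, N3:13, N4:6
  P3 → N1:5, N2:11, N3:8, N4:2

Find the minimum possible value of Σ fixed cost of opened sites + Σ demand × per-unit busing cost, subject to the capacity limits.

Open {P1, P3}; cheapest assignment that respects the capacities:
  P1 (cap 26, load 24): N1, N2, N3 — cost 10×3 + 5×9 + 9×9 = 156
  P3 (cap 14, load 12): N4 — cost 12×2 = 24
  Shipping 180, fixed 298 → total 478.
  Any other capacity-feasible assignment to {P1, P3} ships for at least 180.
Compare {P1, P2}: its best feasible assignment gives total 508.
Compare {P2, P3}: its best feasible assignment gives total 609.
Every other set of open sites that can feasibly serve all demand totals ≥ 508 even under its best assignment. Minimum: 478.

478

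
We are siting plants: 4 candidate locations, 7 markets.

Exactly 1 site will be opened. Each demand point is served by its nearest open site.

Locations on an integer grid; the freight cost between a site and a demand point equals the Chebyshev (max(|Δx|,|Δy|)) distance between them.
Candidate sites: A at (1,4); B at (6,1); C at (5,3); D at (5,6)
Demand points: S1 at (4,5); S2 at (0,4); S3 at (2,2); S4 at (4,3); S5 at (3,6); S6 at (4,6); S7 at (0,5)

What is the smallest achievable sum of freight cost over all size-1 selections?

15

Open {A}.
  S1→A 3, S2→A 1, S3→A 2, S4→A 3, S5→A 2, S6→A 3, S7→A 1  ⇒ total 15.
Compare {D}: total 21.
Compare {C}: total 22.
No size-1 selection does better; minimum is 15.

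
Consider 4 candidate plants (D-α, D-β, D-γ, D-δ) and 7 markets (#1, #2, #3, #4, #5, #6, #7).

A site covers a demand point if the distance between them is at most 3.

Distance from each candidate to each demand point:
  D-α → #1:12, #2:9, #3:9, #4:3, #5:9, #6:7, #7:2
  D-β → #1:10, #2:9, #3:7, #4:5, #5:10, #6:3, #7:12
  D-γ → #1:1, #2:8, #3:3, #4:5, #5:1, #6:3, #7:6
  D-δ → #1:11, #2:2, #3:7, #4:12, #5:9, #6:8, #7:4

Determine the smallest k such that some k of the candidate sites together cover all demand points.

Coverage sets (demand points within 3 of each site):
  D-α: {#4, #7}
  D-β: {#6}
  D-γ: {#1, #3, #5, #6}
  D-δ: {#2}
No 2 sites suffice: every size-2 union leaves at least one demand point uncovered.
But {D-α, D-γ, D-δ} covers everything, so the minimum is 3.

3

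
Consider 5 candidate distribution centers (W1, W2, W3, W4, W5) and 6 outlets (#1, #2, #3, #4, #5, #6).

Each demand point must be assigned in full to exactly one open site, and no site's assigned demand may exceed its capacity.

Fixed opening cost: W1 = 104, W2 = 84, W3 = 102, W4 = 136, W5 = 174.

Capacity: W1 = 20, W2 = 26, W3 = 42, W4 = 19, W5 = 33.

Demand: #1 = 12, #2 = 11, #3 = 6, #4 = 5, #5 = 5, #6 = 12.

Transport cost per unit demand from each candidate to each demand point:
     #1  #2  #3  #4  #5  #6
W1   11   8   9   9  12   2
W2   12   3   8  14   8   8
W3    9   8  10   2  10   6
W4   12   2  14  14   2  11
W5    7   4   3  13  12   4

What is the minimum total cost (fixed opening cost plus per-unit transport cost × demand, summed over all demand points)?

497

Open {W2, W3}; cheapest assignment that respects the capacities:
  W2 (cap 26, load 22): #2, #3, #5 — cost 11×3 + 6×8 + 5×8 = 121
  W3 (cap 42, load 29): #1, #4, #6 — cost 12×9 + 5×2 + 12×6 = 190
  Shipping 311, fixed 186 → total 497.
  Any other capacity-feasible assignment to {W2, W3} ships for at least 311.
Compare {W3, W4}: its best feasible assignment gives total 520.
Compare {W1, W3}: its best feasible assignment gives total 540.
Every other set of open sites that can feasibly serve all demand totals ≥ 520 even under its best assignment. Minimum: 497.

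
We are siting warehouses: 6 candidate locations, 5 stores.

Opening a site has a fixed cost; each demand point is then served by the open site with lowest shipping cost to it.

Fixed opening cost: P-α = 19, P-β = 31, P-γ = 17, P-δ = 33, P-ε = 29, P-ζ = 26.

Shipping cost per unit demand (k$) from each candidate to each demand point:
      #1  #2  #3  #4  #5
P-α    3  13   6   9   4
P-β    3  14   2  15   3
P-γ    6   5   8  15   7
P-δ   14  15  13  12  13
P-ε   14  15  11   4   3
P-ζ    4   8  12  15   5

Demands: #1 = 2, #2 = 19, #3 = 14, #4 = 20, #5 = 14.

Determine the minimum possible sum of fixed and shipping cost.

328

Open {P-β, P-γ, P-ε}: assign each demand point to its cheapest open site.
  #1→P-β 2×3=6, #2→P-γ 19×5=95, #3→P-β 14×2=28, #4→P-ε 20×4=80, #5→P-β 14×3=42
  shipping cost 251, fixed 77 → total 328.
Compare {P-α, P-β, P-γ, P-ε}: shipping cost 251 + fixed 96 = 347.
Compare {P-β, P-γ, P-ε, P-ζ}: shipping cost 251 + fixed 103 = 354.
Compare {P-β, P-γ, P-δ, P-ε}: shipping cost 251 + fixed 110 = 361.
All other subsets cost ≥ 347. Minimum total cost: 328.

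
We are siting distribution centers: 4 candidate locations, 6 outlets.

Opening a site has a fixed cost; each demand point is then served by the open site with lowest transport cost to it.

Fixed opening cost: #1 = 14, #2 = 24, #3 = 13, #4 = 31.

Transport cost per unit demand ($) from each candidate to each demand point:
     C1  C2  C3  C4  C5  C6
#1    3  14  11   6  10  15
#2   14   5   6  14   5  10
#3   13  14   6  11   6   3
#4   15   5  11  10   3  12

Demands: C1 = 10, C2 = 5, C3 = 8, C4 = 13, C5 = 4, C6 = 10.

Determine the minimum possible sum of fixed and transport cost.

281

Open {#1, #3, #4}: assign each demand point to its cheapest open site.
  C1→#1 10×3=30, C2→#4 5×5=25, C3→#3 8×6=48, C4→#1 13×6=78, C5→#4 4×3=12, C6→#3 10×3=30
  transport cost 223, fixed 58 → total 281.
Compare {#1, #2, #3}: transport cost 231 + fixed 51 = 282.
Compare {#1, #2, #3, #4}: transport cost 223 + fixed 82 = 305.
Compare {#1, #3}: transport cost 280 + fixed 27 = 307.
All other subsets cost ≥ 282. Minimum total cost: 281.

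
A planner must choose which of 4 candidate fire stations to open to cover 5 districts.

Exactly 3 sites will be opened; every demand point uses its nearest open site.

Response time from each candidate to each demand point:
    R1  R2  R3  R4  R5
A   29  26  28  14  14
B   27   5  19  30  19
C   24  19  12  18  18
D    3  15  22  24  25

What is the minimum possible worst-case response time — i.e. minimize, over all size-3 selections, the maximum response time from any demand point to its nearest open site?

15

Open {A, C, D}.
  Farthest demand point is R2 at response time 15 (to D); all others are ≤ 15.
With {B, C, D} the worst case is 18.
With {A, B, D} the worst case is 19.
No size-3 selection achieves below 15.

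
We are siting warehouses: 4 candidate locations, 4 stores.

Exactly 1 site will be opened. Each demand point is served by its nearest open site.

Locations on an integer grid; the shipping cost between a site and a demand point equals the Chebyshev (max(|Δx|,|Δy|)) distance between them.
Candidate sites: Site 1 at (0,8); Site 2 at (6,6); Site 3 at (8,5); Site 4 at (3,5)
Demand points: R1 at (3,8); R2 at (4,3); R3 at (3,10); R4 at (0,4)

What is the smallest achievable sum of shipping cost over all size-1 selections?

Open {Site 4}.
  R1→Site 4 3, R2→Site 4 2, R3→Site 4 5, R4→Site 4 3  ⇒ total 13.
Compare {Site 1}: total 15.
Compare {Site 2}: total 16.
No size-1 selection does better; minimum is 13.

13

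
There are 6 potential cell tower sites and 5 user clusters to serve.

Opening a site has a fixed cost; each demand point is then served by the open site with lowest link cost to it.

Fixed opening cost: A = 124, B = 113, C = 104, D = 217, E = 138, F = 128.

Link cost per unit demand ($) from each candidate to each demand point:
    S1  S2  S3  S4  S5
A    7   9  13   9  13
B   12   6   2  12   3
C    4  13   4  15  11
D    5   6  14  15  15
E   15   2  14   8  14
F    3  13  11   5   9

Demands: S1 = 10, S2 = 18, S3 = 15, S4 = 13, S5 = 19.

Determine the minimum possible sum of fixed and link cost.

531

Open {B, F}: assign each demand point to its cheapest open site.
  S1→F 10×3=30, S2→B 18×6=108, S3→B 15×2=30, S4→F 13×5=65, S5→B 19×3=57
  link cost 290, fixed 241 → total 531.
Compare {B}: link cost 471 + fixed 113 = 584.
Compare {B, E, F}: link cost 218 + fixed 379 = 597.
Compare {B, E}: link cost 347 + fixed 251 = 598.
All other subsets cost ≥ 584. Minimum total cost: 531.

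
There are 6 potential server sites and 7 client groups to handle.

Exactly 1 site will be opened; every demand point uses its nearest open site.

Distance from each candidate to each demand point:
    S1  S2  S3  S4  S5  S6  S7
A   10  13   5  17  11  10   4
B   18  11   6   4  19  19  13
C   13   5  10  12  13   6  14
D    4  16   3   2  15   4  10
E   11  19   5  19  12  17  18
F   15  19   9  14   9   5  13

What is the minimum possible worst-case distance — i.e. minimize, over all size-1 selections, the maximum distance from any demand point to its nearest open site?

14

Open {C}.
  Farthest demand point is S7 at distance 14 (to C); all others are ≤ 14.
With {D} the worst case is 16.
With {A} the worst case is 17.
No size-1 selection achieves below 14.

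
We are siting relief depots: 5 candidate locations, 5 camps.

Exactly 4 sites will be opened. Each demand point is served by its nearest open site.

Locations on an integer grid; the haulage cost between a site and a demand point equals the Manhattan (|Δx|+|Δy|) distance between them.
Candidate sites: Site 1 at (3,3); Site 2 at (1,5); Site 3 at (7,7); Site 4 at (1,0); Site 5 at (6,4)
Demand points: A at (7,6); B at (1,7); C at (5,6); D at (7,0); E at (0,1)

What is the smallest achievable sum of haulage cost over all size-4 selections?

13

Open {Site 2, Site 3, Site 4, Site 5}.
  A→Site 3 1, B→Site 2 2, C→Site 3 3, D→Site 5 5, E→Site 4 2  ⇒ total 13.
Compare {Site 1, Site 2, Site 3, Site 4}: total 14.
Compare {Site 1, Site 2, Site 4, Site 5}: total 15.
No size-4 selection does better; minimum is 13.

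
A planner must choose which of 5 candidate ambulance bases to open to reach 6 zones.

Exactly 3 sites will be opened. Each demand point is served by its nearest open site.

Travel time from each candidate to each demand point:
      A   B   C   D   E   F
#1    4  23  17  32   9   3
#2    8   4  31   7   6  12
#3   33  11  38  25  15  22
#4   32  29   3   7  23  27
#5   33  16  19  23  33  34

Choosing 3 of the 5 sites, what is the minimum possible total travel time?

27

Open {#1, #2, #4}.
  A→#1 4, B→#2 4, C→#4 3, D→#2 7, E→#2 6, F→#1 3  ⇒ total 27.
Compare {#1, #3, #4}: total 37.
Compare {#2, #3, #4}: total 40.
No size-3 selection does better; minimum is 27.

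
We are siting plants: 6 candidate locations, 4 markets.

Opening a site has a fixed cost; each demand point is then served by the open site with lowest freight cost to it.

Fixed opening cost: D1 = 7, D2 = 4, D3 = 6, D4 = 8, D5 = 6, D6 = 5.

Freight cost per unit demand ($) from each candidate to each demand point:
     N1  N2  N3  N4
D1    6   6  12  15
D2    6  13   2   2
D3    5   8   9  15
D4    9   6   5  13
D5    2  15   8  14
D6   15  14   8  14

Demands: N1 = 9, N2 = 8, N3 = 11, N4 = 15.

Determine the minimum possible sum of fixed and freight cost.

135

Open {D1, D2, D5}: assign each demand point to its cheapest open site.
  N1→D5 9×2=18, N2→D1 8×6=48, N3→D2 11×2=22, N4→D2 15×2=30
  freight cost 118, fixed 17 → total 135.
Compare {D2, D4, D5}: freight cost 118 + fixed 18 = 136.
Compare {D1, D2, D5, D6}: freight cost 118 + fixed 22 = 140.
Compare {D1, D2, D3, D5}: freight cost 118 + fixed 23 = 141.
All other subsets cost ≥ 136. Minimum total cost: 135.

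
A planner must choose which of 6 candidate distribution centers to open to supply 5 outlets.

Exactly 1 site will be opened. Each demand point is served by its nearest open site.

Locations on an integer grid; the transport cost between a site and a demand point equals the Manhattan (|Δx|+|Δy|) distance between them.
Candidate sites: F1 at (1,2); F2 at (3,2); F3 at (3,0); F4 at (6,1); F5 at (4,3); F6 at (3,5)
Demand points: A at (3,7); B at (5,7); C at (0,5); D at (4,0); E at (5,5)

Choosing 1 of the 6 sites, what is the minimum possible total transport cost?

17

Open {F6}.
  A→F6 2, B→F6 4, C→F6 3, D→F6 6, E→F6 2  ⇒ total 17.
Compare {F5}: total 22.
Compare {F2}: total 26.
No size-1 selection does better; minimum is 17.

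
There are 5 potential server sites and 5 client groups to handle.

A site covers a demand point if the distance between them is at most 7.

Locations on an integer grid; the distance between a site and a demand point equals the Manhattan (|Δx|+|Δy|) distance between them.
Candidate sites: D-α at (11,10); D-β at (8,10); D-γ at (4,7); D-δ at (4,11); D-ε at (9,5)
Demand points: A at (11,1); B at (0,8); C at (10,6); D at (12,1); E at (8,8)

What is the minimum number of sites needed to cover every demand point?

Coverage sets (demand points within 7 of each site):
  D-α: {C, E}
  D-β: {C, E}
  D-γ: {B, C, E}
  D-δ: {B, E}
  D-ε: {A, C, D, E}
No single site covers all 5 demand points.
But {D-γ, D-ε} covers everything, so the minimum is 2.

2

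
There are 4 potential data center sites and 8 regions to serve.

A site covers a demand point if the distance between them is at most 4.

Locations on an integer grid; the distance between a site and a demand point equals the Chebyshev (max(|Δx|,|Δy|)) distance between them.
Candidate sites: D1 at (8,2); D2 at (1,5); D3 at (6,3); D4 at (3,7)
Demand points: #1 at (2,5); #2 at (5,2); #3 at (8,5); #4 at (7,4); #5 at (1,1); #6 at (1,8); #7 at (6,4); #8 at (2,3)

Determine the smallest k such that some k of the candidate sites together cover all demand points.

Coverage sets (demand points within 4 of each site):
  D1: {#2, #3, #4, #7}
  D2: {#1, #2, #5, #6, #8}
  D3: {#1, #2, #3, #4, #7, #8}
  D4: {#1, #4, #6, #7, #8}
No single site covers all 8 demand points.
But {D1, D2} covers everything, so the minimum is 2.

2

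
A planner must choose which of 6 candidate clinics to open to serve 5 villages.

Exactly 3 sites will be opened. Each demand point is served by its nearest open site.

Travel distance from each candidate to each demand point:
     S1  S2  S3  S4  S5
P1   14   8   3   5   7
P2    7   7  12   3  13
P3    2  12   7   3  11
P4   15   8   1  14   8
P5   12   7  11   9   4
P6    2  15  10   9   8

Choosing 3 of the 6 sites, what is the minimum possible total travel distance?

Open {P3, P4, P5}.
  S1→P3 2, S2→P5 7, S3→P4 1, S4→P3 3, S5→P5 4  ⇒ total 17.
Compare {P1, P3, P5}: total 19.
Compare {P1, P3, P4}: total 21.
No size-3 selection does better; minimum is 17.

17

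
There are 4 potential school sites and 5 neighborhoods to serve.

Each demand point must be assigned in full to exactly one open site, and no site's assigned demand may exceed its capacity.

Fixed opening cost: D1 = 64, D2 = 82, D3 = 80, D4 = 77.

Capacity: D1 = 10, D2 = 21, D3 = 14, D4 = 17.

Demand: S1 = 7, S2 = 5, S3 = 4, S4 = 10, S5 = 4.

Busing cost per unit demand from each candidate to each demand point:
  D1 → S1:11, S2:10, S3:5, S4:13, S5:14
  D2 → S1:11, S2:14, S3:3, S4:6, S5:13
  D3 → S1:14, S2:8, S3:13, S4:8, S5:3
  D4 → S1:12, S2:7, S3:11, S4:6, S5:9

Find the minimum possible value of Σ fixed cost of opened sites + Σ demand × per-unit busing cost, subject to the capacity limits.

Open {D2, D3}; cheapest assignment that respects the capacities:
  D2 (cap 21, load 21): S1, S3, S4 — cost 7×11 + 4×3 + 10×6 = 149
  D3 (cap 14, load 9): S2, S5 — cost 5×8 + 4×3 = 52
  Shipping 201, fixed 162 → total 363.
  Any other capacity-feasible assignment to {D2, D3} ships for at least 201.
Compare {D2, D4}: its best feasible assignment gives total 379.
Compare {D1, D2}: its best feasible assignment gives total 401.
Every other set of open sites that can feasibly serve all demand totals ≥ 379 even under its best assignment. Minimum: 363.

363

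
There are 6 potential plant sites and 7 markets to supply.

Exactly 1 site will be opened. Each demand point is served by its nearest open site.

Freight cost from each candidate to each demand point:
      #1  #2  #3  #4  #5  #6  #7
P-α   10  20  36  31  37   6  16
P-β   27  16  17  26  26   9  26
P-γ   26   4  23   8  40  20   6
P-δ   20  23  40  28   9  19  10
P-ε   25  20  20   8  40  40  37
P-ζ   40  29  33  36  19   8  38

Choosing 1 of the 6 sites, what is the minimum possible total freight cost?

Open {P-γ}.
  #1→P-γ 26, #2→P-γ 4, #3→P-γ 23, #4→P-γ 8, #5→P-γ 40, #6→P-γ 20, #7→P-γ 6  ⇒ total 127.
Compare {P-β}: total 147.
Compare {P-δ}: total 149.
No size-1 selection does better; minimum is 127.

127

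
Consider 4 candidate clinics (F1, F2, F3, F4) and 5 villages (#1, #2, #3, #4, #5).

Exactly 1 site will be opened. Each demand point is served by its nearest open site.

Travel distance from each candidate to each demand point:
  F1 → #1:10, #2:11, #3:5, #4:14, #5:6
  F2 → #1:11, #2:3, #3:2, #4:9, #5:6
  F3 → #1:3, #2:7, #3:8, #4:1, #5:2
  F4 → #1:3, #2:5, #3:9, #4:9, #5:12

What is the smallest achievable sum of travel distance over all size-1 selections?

Open {F3}.
  #1→F3 3, #2→F3 7, #3→F3 8, #4→F3 1, #5→F3 2  ⇒ total 21.
Compare {F2}: total 31.
Compare {F4}: total 38.
No size-1 selection does better; minimum is 21.

21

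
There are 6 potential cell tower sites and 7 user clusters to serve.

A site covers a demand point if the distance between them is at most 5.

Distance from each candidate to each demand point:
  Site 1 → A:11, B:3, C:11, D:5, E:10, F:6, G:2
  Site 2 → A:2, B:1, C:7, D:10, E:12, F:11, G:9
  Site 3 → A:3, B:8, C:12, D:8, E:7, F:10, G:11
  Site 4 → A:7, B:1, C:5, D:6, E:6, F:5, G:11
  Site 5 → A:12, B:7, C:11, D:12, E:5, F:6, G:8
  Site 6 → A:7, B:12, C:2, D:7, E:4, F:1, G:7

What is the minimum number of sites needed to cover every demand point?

3

Coverage sets (demand points within 5 of each site):
  Site 1: {B, D, G}
  Site 2: {A, B}
  Site 3: {A}
  Site 4: {B, C, F}
  Site 5: {E}
  Site 6: {C, E, F}
No 2 sites suffice: every size-2 union leaves at least one demand point uncovered.
But {Site 1, Site 2, Site 6} covers everything, so the minimum is 3.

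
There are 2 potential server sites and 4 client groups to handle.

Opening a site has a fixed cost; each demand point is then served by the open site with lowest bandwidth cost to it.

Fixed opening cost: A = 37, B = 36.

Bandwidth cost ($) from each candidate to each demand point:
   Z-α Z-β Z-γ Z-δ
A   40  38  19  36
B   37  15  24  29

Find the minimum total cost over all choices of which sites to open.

Open {B}: assign each demand point to its cheapest open site.
  Z-α→B 37, Z-β→B 15, Z-γ→B 24, Z-δ→B 29
  bandwidth cost 105, fixed 36 → total 141.
Compare {A}: bandwidth cost 133 + fixed 37 = 170.
Compare {A, B}: bandwidth cost 100 + fixed 73 = 173.

141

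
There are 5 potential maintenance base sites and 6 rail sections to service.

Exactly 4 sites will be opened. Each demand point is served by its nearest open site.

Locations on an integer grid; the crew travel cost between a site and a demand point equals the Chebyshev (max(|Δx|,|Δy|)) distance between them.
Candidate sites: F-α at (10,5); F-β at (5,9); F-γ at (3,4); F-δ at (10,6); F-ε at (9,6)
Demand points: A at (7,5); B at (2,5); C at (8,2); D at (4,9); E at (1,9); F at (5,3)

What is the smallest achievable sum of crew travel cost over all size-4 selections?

13

Open {F-α, F-β, F-γ, F-ε}.
  A→F-ε 2, B→F-γ 1, C→F-α 3, D→F-β 1, E→F-β 4, F→F-γ 2  ⇒ total 13.
Compare {F-α, F-β, F-γ, F-δ}: total 14.
Compare {F-β, F-γ, F-δ, F-ε}: total 14.
No size-4 selection does better; minimum is 13.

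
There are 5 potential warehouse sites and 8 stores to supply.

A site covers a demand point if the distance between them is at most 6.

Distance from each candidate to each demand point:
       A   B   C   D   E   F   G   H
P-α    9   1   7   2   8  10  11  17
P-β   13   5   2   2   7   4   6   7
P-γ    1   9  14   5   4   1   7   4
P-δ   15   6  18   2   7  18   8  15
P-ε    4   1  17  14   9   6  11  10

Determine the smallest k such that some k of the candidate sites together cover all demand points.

Coverage sets (demand points within 6 of each site):
  P-α: {B, D}
  P-β: {B, C, D, F, G}
  P-γ: {A, D, E, F, H}
  P-δ: {B, D}
  P-ε: {A, B, F}
No single site covers all 8 demand points.
But {P-β, P-γ} covers everything, so the minimum is 2.

2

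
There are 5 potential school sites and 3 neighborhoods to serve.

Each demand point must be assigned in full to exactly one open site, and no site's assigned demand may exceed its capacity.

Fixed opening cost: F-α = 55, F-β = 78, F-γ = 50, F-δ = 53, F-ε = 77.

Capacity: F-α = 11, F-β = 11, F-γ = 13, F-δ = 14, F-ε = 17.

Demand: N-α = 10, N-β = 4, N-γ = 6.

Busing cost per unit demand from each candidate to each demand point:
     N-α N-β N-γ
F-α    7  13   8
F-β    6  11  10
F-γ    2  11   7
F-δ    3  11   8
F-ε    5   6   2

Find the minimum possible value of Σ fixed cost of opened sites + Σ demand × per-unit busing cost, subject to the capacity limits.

183

Open {F-γ, F-ε}; cheapest assignment that respects the capacities:
  F-γ (cap 13, load 10): N-α — cost 10×2 = 20
  F-ε (cap 17, load 10): N-β, N-γ — cost 4×6 + 6×2 = 36
  Shipping 56, fixed 127 → total 183.
  Any other capacity-feasible assignment to {F-γ, F-ε} ships for at least 56.
Compare {F-δ, F-ε}: its best feasible assignment gives total 196.
Compare {F-γ, F-δ}: its best feasible assignment gives total 215.
Every other set of open sites that can feasibly serve all demand totals ≥ 196 even under its best assignment. Minimum: 183.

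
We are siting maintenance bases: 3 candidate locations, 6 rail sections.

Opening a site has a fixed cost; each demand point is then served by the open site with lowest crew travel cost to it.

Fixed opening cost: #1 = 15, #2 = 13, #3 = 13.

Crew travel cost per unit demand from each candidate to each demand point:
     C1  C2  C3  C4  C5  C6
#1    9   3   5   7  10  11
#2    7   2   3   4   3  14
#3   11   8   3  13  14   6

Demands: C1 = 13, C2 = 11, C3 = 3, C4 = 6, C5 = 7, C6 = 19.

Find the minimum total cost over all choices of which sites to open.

Open {#2, #3}: assign each demand point to its cheapest open site.
  C1→#2 13×7=91, C2→#2 11×2=22, C3→#2 3×3=9, C4→#2 6×4=24, C5→#2 7×3=21, C6→#3 19×6=114
  crew travel cost 281, fixed 26 → total 307.
Compare {#1, #2, #3}: crew travel cost 281 + fixed 41 = 322.
Compare {#1, #2}: crew travel cost 376 + fixed 28 = 404.
Compare {#1, #3}: crew travel cost 385 + fixed 28 = 413.
All other subsets cost ≥ 322. Minimum total cost: 307.

307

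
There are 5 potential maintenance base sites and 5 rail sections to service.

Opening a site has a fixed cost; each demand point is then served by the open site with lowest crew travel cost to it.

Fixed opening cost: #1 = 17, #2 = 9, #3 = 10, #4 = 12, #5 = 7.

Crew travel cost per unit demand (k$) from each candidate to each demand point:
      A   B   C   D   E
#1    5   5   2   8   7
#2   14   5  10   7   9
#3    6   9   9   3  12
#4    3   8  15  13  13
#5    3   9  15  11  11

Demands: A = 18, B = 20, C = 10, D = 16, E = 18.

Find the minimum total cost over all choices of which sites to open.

Open {#1, #3, #5}: assign each demand point to its cheapest open site.
  A→#5 18×3=54, B→#1 20×5=100, C→#1 10×2=20, D→#3 16×3=48, E→#1 18×7=126
  crew travel cost 348, fixed 34 → total 382.
Compare {#1, #3, #4}: crew travel cost 348 + fixed 39 = 387.
Compare {#1, #2, #3, #5}: crew travel cost 348 + fixed 43 = 391.
Compare {#1, #3, #4, #5}: crew travel cost 348 + fixed 46 = 394.
All other subsets cost ≥ 387. Minimum total cost: 382.

382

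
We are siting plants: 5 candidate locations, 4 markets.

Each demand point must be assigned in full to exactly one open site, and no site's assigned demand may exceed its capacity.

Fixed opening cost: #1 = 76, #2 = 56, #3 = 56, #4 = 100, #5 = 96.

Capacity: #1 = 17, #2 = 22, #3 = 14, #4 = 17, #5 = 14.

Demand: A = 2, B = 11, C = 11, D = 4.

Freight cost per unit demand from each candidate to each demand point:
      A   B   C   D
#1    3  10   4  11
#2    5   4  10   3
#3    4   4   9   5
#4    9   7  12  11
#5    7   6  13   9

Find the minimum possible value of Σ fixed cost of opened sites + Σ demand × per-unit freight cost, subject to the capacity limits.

238

Open {#1, #2}; cheapest assignment that respects the capacities:
  #1 (cap 17, load 13): A, C — cost 2×3 + 11×4 = 50
  #2 (cap 22, load 15): B, D — cost 11×4 + 4×3 = 56
  Shipping 106, fixed 132 → total 238.
  Any other capacity-feasible assignment to {#1, #2} ships for at least 106.
Compare {#1, #3}: its best feasible assignment gives total 270.
Compare {#2, #3}: its best feasible assignment gives total 275.
Every other set of open sites that can feasibly serve all demand totals ≥ 270 even under its best assignment. Minimum: 238.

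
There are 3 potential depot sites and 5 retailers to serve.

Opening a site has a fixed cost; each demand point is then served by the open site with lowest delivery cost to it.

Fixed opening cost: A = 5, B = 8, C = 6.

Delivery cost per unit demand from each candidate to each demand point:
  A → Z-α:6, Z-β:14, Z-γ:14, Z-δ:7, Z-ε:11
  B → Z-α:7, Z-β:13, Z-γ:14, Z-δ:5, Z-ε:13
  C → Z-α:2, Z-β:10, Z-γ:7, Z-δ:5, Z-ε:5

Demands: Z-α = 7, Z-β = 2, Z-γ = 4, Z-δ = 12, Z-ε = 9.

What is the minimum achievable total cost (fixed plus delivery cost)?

173

Open {C}: assign each demand point to its cheapest open site.
  Z-α→C 7×2=14, Z-β→C 2×10=20, Z-γ→C 4×7=28, Z-δ→C 12×5=60, Z-ε→C 9×5=45
  delivery cost 167, fixed 6 → total 173.
Compare {A, C}: delivery cost 167 + fixed 11 = 178.
Compare {B, C}: delivery cost 167 + fixed 14 = 181.
Compare {A, B, C}: delivery cost 167 + fixed 19 = 186.
All other subsets cost ≥ 178. Minimum total cost: 173.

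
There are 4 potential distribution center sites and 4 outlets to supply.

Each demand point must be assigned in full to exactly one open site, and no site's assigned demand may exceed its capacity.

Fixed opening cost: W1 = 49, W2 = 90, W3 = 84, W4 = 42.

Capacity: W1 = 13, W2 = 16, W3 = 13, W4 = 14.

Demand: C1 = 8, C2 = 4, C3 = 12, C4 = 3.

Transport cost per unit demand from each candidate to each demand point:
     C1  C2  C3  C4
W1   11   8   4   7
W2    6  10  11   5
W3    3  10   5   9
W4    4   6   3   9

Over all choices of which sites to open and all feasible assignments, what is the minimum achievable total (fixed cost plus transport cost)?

271

Open {W2, W4}; cheapest assignment that respects the capacities:
  W2 (cap 16, load 15): C1, C2, C4 — cost 8×6 + 4×10 + 3×5 = 103
  W4 (cap 14, load 12): C3 — cost 12×3 = 36
  Shipping 139, fixed 132 → total 271.
  Any other capacity-feasible assignment to {W2, W4} ships for at least 139.
Compare {W1, W3, W4}: its best feasible assignment gives total 288.
Compare {W1, W2}: its best feasible assignment gives total 290.
Every other set of open sites that can feasibly serve all demand totals ≥ 288 even under its best assignment. Minimum: 271.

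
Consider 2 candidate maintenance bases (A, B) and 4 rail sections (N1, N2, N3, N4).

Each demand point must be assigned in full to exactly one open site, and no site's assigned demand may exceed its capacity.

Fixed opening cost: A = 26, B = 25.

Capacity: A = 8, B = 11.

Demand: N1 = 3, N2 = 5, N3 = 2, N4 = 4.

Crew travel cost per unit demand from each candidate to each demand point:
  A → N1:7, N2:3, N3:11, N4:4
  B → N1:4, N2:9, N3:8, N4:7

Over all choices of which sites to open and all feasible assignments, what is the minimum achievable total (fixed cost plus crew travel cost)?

Open {A, B}; cheapest assignment that respects the capacities:
  A (cap 8, load 5): N2 — cost 5×3 = 15
  B (cap 11, load 9): N1, N3, N4 — cost 3×4 + 2×8 + 4×7 = 56
  Shipping 71, fixed 51 → total 122.
  Any other capacity-feasible assignment to {A, B} ships for at least 71.
Total demand is 14 and no other set of sites has combined capacity ≥ 14, so {A, B} is the only feasible choice of open sites. Minimum: 122.

122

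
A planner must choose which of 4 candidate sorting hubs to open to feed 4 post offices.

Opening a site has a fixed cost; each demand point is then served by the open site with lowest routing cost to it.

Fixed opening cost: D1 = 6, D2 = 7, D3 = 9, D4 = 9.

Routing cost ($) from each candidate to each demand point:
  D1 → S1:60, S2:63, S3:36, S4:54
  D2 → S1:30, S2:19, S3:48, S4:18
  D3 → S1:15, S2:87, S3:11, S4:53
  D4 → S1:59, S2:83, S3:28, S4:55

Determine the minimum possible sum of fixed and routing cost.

79

Open {D2, D3}: assign each demand point to its cheapest open site.
  S1→D3 15, S2→D2 19, S3→D3 11, S4→D2 18
  routing cost 63, fixed 16 → total 79.
Compare {D1, D2, D3}: routing cost 63 + fixed 22 = 85.
Compare {D2, D3, D4}: routing cost 63 + fixed 25 = 88.
Compare {D1, D2, D3, D4}: routing cost 63 + fixed 31 = 94.
All other subsets cost ≥ 85. Minimum total cost: 79.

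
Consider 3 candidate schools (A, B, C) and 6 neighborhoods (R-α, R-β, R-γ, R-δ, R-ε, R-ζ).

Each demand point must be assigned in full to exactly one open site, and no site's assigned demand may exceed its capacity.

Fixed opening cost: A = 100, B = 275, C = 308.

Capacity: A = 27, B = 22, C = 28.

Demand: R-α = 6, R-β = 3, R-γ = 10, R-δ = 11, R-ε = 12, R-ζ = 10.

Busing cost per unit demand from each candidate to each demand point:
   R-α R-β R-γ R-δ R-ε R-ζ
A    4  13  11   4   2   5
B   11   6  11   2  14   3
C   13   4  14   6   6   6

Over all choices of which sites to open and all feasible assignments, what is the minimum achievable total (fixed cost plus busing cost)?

730

Open {A, C}; cheapest assignment that respects the capacities:
  A (cap 27, load 27): R-α, R-γ, R-δ — cost 6×4 + 10×11 + 11×4 = 178
  C (cap 28, load 25): R-β, R-ε, R-ζ — cost 3×4 + 12×6 + 10×6 = 144
  Shipping 322, fixed 408 → total 730.
  Any other capacity-feasible assignment to {A, C} ships for at least 322.
Compare {A, B, C}: its best feasible assignment gives total 935.
Every other set of open sites that can feasibly serve all demand totals ≥ 935 even under its best assignment. Minimum: 730.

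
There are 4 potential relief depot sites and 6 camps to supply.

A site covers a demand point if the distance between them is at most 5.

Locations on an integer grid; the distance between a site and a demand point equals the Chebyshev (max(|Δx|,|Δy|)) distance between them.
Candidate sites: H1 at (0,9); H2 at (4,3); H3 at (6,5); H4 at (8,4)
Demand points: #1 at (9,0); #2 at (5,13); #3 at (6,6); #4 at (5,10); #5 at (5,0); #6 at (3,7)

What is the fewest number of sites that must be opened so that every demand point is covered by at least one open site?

Coverage sets (demand points within 5 of each site):
  H1: {#2, #4, #6}
  H2: {#1, #3, #5, #6}
  H3: {#1, #3, #4, #5, #6}
  H4: {#1, #3, #5, #6}
No single site covers all 6 demand points.
But {H1, H2} covers everything, so the minimum is 2.

2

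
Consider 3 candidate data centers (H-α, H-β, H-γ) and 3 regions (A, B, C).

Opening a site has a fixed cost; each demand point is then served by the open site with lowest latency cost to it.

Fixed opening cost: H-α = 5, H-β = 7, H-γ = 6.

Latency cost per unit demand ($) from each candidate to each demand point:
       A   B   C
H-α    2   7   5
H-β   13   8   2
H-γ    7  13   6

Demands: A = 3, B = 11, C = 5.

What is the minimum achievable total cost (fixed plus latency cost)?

Open {H-α, H-β}: assign each demand point to its cheapest open site.
  A→H-α 3×2=6, B→H-α 11×7=77, C→H-β 5×2=10
  latency cost 93, fixed 12 → total 105.
Compare {H-α, H-β, H-γ}: latency cost 93 + fixed 18 = 111.
Compare {H-α}: latency cost 108 + fixed 5 = 113.
Compare {H-α, H-γ}: latency cost 108 + fixed 11 = 119.
All other subsets cost ≥ 111. Minimum total cost: 105.

105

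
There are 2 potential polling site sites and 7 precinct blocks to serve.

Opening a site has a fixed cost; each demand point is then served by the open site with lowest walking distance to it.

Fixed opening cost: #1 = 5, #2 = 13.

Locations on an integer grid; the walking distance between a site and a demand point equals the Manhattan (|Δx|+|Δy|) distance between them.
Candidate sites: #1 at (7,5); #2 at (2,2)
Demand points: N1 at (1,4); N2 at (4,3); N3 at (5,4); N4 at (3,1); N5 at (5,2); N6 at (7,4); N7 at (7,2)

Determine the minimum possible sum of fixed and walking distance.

Open {#1, #2}: assign each demand point to its cheapest open site.
  N1→#2 3, N2→#2 3, N3→#1 3, N4→#2 2, N5→#2 3, N6→#1 1, N7→#1 3
  walking distance 18, fixed 18 → total 36.
Compare {#1}: walking distance 32 + fixed 5 = 37.
Compare {#2}: walking distance 28 + fixed 13 = 41.

36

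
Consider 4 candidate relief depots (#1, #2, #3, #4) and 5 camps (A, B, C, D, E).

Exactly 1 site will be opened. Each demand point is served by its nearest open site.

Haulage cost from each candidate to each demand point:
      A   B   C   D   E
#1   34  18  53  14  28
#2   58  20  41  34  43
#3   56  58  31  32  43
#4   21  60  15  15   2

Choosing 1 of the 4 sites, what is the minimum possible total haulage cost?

Open {#4}.
  A→#4 21, B→#4 60, C→#4 15, D→#4 15, E→#4 2  ⇒ total 113.
Compare {#1}: total 147.
Compare {#2}: total 196.
No size-1 selection does better; minimum is 113.

113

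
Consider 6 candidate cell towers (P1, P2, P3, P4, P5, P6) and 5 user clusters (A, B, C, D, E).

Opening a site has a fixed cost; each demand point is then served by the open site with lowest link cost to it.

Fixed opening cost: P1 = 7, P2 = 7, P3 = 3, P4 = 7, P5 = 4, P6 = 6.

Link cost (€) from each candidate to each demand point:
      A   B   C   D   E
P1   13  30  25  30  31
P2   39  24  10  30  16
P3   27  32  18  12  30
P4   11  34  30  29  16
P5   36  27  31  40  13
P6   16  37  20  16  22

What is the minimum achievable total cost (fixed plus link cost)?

Open {P2, P3, P4}: assign each demand point to its cheapest open site.
  A→P4 11, B→P2 24, C→P2 10, D→P3 12, E→P2 16
  link cost 73, fixed 17 → total 90.
Compare {P2, P3, P4, P5}: link cost 70 + fixed 21 = 91.
Compare {P1, P2, P3}: link cost 75 + fixed 17 = 92.
Compare {P1, P2, P3, P5}: link cost 72 + fixed 21 = 93.
All other subsets cost ≥ 91. Minimum total cost: 90.

90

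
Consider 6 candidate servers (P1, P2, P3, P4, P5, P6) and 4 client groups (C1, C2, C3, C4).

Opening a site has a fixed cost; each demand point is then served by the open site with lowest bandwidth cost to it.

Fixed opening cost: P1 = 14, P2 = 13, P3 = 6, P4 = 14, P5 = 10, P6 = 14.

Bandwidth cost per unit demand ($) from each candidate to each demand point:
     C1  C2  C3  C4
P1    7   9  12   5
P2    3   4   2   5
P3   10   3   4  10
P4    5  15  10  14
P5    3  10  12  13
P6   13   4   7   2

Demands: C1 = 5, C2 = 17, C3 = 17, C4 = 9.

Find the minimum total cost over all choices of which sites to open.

151

Open {P2, P3, P6}: assign each demand point to its cheapest open site.
  C1→P2 5×3=15, C2→P3 17×3=51, C3→P2 17×2=34, C4→P6 9×2=18
  bandwidth cost 118, fixed 33 → total 151.
Compare {P2, P3, P5, P6}: bandwidth cost 118 + fixed 43 = 161.
Compare {P2, P6}: bandwidth cost 135 + fixed 27 = 162.
Compare {P2, P3}: bandwidth cost 145 + fixed 19 = 164.
All other subsets cost ≥ 161. Minimum total cost: 151.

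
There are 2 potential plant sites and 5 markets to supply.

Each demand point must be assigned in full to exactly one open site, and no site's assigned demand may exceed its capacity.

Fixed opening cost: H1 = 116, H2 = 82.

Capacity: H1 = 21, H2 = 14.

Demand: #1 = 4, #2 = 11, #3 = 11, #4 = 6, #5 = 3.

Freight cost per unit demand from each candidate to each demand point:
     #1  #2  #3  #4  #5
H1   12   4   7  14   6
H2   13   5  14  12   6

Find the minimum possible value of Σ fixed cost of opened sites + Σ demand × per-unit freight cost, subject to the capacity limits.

Open {H1, H2}; cheapest assignment that respects the capacities:
  H1 (cap 21, load 21): #1, #3, #4 — cost 4×12 + 11×7 + 6×14 = 209
  H2 (cap 14, load 14): #2, #5 — cost 11×5 + 3×6 = 73
  Shipping 282, fixed 198 → total 480.
  Any other capacity-feasible assignment to {H1, H2} ships for at least 282.
Total demand is 35 and no other set of sites has combined capacity ≥ 35, so {H1, H2} is the only feasible choice of open sites. Minimum: 480.

480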